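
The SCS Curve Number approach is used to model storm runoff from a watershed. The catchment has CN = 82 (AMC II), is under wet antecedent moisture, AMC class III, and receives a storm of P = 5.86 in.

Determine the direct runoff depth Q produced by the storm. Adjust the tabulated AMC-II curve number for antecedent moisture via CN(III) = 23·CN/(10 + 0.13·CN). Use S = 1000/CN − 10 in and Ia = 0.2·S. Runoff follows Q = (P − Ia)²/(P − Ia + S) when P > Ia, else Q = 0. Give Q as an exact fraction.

CN(III) from CN(II)=82: (23·82)/(10 + 0.13·82) = 94300/1033 ≈ 91.288
Max retention: S = 1000/(94300/1033) − 10 = 900/943 in (≈ 0.954 in)
Ia = 0.2S: 0.2·0.954 = 0.191 in (exactly 180/943)
Excess rainfall: 5.860 − 0.191 = 5.669 in; P > Ia so Q > 0
Q = (267299/47150)²/((267299/47150) + 900/943) = (71448755401/2223122500)/(312299/47150) = 71448755401/14724897850 in ≈ 4.852 in

Q = 71448755401/14724897850 in ≈ 4.852 in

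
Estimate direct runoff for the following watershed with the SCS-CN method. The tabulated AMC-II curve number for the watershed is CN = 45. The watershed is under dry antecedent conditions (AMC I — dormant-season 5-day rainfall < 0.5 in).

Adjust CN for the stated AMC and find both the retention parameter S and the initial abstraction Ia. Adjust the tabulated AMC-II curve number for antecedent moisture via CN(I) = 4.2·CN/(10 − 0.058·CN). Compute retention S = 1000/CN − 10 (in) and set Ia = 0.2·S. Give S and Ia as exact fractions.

Dry (AMC I): CN(I) = 4.2·45/(10 − 0.058·45) = 189/(739/100) = 18900/739 ≈ 25.575
Retention S: 1000/CN − 10 with CN=25.575 → S = 5500/189 ≈ 29.101 in
Initial abstraction Ia = S/5 = (5500/189)/5 = 1100/189 ≈ 5.820 in

S = 5500/189 in ≈ 29.101 in; Ia = 1100/189 in ≈ 5.820 in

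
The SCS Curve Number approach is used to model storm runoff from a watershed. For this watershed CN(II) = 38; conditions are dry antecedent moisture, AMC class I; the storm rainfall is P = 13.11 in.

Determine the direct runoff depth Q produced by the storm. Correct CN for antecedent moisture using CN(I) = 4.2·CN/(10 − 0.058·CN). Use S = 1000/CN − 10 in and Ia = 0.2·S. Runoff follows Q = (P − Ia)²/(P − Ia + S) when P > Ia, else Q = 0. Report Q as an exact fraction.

Q = 45406921921/70347251100 in ≈ 0.645 in

Adjust CN=38 to AMC I: 4.2·38/(10 − 0.058·38) → (798/5) ÷ (1949/250) = 39900/1949 ≈ 20.472
S = 1000/(39900/1949) − 10 = 15500/399 in ≈ 38.847 in
Ia = 0.2·(15500/399) = 3100/399 in ≈ 7.769 in
P − Ia = 13.110 − 7.769 = 213089/39900 ≈ 5.341 in (> 0, runoff occurs)
Q: (213089/39900)² ÷ (1763089/39900) = 45406921921/70347251100 in (≈ 0.645 in)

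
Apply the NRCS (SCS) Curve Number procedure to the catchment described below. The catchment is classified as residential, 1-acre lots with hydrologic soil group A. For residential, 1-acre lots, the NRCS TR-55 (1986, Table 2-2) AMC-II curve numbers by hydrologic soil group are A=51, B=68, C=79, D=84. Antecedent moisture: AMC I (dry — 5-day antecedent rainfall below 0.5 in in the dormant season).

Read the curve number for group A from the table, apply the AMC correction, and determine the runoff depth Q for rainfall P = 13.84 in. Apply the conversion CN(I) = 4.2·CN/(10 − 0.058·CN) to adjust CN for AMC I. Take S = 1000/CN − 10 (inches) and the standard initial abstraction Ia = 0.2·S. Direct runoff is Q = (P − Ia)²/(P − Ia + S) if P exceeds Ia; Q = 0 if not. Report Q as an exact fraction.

Q = 627925922/235118925 in ≈ 2.671 in

NRCS table: residential, 1-acre lots, soil group A → CN(II) = 51
Adjust CN=51 to AMC I: 4.2·51/(10 − 0.058·51) → (1071/5) ÷ (3521/500) = 15300/503 ≈ 30.417
Max retention: S = 1000/(15300/503) − 10 = 3500/153 in (≈ 22.876 in)
Initial abstraction Ia = S/5 = (3500/153)/5 = 700/153 ≈ 4.575 in
Excess rainfall: 13.840 − 4.575 = 9.265 in; P > Ia so Q > 0
Q = (35438/3825)²/((35438/3825) + 3500/153) = (1255851844/14630625)/(122938/3825) = 627925922/235118925 in ≈ 2.671 in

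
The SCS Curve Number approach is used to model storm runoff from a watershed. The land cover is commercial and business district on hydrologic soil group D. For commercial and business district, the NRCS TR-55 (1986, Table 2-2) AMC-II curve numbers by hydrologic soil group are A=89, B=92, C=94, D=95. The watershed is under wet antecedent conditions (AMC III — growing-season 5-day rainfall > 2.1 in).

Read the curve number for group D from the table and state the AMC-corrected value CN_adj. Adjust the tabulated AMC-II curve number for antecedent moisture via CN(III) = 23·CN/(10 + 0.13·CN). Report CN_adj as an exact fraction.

NRCS table: commercial and business district, soil group D → CN(II) = 95
CN(III) from CN(II)=95: (23·95)/(10 + 0.13·95) = 43700/447 ≈ 97.763

CN_adj = 43700/447 ≈ 97.763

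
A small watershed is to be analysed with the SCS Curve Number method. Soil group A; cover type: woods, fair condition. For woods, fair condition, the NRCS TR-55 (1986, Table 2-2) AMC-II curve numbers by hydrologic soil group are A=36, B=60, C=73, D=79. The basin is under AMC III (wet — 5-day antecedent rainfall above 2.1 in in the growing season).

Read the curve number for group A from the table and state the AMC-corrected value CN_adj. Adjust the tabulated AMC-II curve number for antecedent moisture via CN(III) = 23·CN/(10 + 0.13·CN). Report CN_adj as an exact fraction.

CN_adj = 20700/367 ≈ 56.403

NRCS table: woods, fair condition, soil group A → CN(II) = 36
Wet (AMC III): CN(III) = 23·36/(10 + 0.13·36) = 828/(367/25) = 20700/367 ≈ 56.403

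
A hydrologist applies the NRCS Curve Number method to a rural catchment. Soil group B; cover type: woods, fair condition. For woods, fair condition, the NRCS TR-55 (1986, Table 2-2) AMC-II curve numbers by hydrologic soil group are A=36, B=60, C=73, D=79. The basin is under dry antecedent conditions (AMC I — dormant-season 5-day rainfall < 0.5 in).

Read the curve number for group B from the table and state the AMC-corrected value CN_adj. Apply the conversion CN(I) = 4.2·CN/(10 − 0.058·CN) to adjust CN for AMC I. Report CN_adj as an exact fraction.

CN_adj = 6300/163 ≈ 38.650

NRCS table: woods, fair condition, soil group B → CN(II) = 60
Adjust CN=60 to AMC I: 4.2·60/(10 − 0.058·60) → 252 ÷ (163/25) = 6300/163 ≈ 38.650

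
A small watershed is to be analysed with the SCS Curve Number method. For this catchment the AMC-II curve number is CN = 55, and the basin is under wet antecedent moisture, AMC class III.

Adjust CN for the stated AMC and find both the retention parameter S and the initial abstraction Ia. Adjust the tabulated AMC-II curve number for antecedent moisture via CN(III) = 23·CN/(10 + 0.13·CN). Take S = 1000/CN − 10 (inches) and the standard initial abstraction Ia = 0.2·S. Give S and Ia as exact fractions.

S = 900/253 in ≈ 3.557 in; Ia = 180/253 in ≈ 0.711 in

CN(III) from CN(II)=55: (23·55)/(10 + 0.13·55) = 25300/343 ≈ 73.761
Max retention: S = 1000/(25300/343) − 10 = 900/253 in (≈ 3.557 in)
Ia = 0.2S: 0.2·3.557 = 0.711 in (exactly 180/253)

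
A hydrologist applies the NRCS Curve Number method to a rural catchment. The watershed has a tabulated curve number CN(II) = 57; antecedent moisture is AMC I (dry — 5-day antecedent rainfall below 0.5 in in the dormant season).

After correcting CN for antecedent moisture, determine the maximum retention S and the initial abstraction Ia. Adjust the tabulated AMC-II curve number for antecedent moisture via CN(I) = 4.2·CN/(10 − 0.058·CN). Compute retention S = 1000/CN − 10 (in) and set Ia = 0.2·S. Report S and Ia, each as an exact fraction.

CN(I) from CN(II)=57: (4.2·57)/(10 − 0.058·57) = 119700/3347 ≈ 35.763
Retention S: 1000/CN − 10 with CN=35.763 → S = 21500/1197 ≈ 17.962 in
Ia = 0.2S: 0.2·17.962 = 3.592 in (exactly 4300/1197)

S = 21500/1197 in ≈ 17.962 in; Ia = 4300/1197 in ≈ 3.592 in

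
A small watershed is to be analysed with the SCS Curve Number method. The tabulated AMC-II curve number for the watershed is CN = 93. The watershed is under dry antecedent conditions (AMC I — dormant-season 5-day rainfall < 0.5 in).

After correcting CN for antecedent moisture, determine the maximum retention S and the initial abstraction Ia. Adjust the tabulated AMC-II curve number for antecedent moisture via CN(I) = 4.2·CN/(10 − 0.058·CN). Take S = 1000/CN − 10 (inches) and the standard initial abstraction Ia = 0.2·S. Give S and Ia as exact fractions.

Dry (AMC I): CN(I) = 4.2·93/(10 − 0.058·93) = (1953/5)/(2303/500) = 27900/329 ≈ 84.802
S = 1000/(27900/329) − 10 = 500/279 in ≈ 1.792 in
Ia = 0.2S: 0.2·1.792 = 0.358 in (exactly 100/279)

S = 500/279 in ≈ 1.792 in; Ia = 100/279 in ≈ 0.358 in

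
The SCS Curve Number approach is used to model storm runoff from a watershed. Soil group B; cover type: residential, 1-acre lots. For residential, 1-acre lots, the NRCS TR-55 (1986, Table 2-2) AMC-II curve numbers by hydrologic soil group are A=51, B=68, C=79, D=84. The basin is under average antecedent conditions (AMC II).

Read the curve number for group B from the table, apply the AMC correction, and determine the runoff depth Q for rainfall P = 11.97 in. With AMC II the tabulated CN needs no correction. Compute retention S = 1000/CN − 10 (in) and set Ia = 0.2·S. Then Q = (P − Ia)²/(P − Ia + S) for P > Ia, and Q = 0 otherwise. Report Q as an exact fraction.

Q = 351525001/45473300 in ≈ 7.730 in

NRCS table: residential, 1-acre lots, soil group B → CN(II) = 68
AMC II — tabulated CN = 68 applies directly.
Max retention: S = 1000/68 − 10 = 80/17 in (≈ 4.706 in)
Initial abstraction Ia = S/5 = (80/17)/5 = 16/17 ≈ 0.941 in
P − Ia = 11.970 − 0.941 = 18749/1700 ≈ 11.029 in (> 0, runoff occurs)
Q: (18749/1700)² ÷ (26749/1700) = 351525001/45473300 in (≈ 7.730 in)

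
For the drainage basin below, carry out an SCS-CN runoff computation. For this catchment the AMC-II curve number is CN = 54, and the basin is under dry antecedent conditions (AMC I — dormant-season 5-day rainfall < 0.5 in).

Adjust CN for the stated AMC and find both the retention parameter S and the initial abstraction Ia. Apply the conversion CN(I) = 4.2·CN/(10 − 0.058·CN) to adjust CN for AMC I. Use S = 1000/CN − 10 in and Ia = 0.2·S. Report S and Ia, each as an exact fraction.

Adjust CN=54 to AMC I: 4.2·54/(10 − 0.058·54) → (1134/5) ÷ (1717/250) = 56700/1717 ≈ 33.023
Retention S: 1000/CN − 10 with CN=33.023 → S = 11500/567 ≈ 20.282 in
Initial abstraction Ia = S/5 = (11500/567)/5 = 2300/567 ≈ 4.056 in

S = 11500/567 in ≈ 20.282 in; Ia = 2300/567 in ≈ 4.056 in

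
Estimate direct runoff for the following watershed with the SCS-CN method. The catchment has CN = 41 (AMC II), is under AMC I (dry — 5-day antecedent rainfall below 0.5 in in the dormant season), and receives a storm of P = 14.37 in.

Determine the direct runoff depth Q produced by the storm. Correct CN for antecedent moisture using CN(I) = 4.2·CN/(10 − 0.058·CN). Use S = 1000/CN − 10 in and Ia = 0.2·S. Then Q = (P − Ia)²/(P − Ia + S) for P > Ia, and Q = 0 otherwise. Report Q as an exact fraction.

Q = 418941624049/309723827700 in ≈ 1.353 in

Dry (AMC I): CN(I) = 4.2·41/(10 − 0.058·41) = (861/5)/(3811/500) = 86100/3811 ≈ 22.592
Retention S: 1000/CN − 10 with CN=22.592 → S = 29500/861 ≈ 34.262 in
Initial abstraction Ia = S/5 = (29500/861)/5 = 5900/861 ≈ 6.852 in
Since P=14.370 > Ia=6.852: effective rainfall P−Ia = 647257/86100 in
Runoff Q = (P−Ia)²/(P−Ia+S) = (7.518)²/(7.518+34.262) = 418941624049/309723827700 ≈ 1.353 in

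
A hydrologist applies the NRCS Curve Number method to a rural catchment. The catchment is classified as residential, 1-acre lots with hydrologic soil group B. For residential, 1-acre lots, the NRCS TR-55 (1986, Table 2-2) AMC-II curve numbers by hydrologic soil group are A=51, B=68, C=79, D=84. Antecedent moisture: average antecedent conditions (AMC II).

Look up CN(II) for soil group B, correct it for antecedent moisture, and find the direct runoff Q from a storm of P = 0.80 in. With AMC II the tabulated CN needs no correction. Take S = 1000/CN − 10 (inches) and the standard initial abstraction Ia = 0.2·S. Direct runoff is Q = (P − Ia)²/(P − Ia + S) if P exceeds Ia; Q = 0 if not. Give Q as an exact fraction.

Q = 0 in ≈ 0.000 in

NRCS table: residential, 1-acre lots, soil group B → CN(II) = 68
AMC II — tabulated CN = 68 applies directly.
Retention S: 1000/CN − 10 with CN=68.000 → S = 80/17 ≈ 4.706 in
Ia = 0.2S: 0.2·4.706 = 0.941 in (exactly 16/17)
P = 0.800 ≤ Ia = 0.941 in: entire storm abstracted, Q = 0.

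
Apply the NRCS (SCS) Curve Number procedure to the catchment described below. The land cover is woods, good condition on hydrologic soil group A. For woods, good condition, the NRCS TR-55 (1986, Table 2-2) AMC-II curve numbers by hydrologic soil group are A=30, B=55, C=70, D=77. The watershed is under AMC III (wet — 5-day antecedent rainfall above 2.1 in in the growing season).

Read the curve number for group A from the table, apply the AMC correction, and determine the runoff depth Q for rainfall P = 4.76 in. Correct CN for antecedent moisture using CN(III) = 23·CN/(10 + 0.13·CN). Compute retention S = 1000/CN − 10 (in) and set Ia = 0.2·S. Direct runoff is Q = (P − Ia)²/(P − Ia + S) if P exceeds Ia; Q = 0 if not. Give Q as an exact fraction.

Q = 3170503/5473425 in ≈ 0.579 in

NRCS table: woods, good condition, soil group A → CN(II) = 30
Adjust CN=30 to AMC III: 23·30/(10 + 0.13·30) → 690 ÷ (139/10) = 6900/139 ≈ 49.640
S = 1000/(6900/139) − 10 = 700/69 in ≈ 10.145 in
Ia = 0.2S: 0.2·10.145 = 2.029 in (exactly 140/69)
Since P=4.760 > Ia=2.029: effective rainfall P−Ia = 4711/1725 in
Q: (4711/1725)² ÷ (22211/1725) = 3170503/5473425 in (≈ 0.579 in)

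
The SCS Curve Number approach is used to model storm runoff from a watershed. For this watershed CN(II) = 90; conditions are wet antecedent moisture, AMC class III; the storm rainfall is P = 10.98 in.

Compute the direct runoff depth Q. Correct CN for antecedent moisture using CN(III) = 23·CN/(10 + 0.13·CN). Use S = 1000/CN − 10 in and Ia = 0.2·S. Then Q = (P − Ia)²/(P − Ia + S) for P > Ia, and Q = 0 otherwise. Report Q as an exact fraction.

Wet (AMC III): CN(III) = 23·90/(10 + 0.13·90) = 2070/(217/10) = 20700/217 ≈ 95.392
Max retention: S = 1000/(20700/217) − 10 = 100/207 in (≈ 0.483 in)
Initial abstraction Ia = S/5 = (100/207)/5 = 20/207 ≈ 0.097 in
Excess rainfall: 10.980 − 0.097 = 10.883 in; P > Ia so Q > 0
Runoff Q = (P−Ia)²/(P−Ia+S) = (10.883)²/(10.883+0.483) = 12688445449/1217605050 ≈ 10.421 in

Q = 12688445449/1217605050 in ≈ 10.421 in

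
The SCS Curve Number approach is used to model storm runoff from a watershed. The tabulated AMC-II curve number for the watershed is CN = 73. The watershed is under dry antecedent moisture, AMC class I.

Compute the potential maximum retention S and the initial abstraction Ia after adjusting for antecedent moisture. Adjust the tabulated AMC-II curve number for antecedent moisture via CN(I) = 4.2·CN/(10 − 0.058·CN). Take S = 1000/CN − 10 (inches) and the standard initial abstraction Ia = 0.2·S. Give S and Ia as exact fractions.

CN(I) from CN(II)=73: (4.2·73)/(10 − 0.058·73) = 51100/961 ≈ 53.174
S = 1000/(51100/961) − 10 = 4500/511 in ≈ 8.806 in
Ia = 0.2·(4500/511) = 900/511 in ≈ 1.761 in

S = 4500/511 in ≈ 8.806 in; Ia = 900/511 in ≈ 1.761 in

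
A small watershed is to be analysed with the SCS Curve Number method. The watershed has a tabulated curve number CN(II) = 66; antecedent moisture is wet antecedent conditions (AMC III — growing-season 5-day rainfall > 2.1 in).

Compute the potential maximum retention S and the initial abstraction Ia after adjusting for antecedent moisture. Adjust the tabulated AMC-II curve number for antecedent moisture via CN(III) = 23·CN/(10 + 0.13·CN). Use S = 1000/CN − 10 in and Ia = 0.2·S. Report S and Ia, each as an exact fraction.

Adjust CN=66 to AMC III: 23·66/(10 + 0.13·66) → 1518 ÷ (929/50) = 75900/929 ≈ 81.701
Retention S: 1000/CN − 10 with CN=81.701 → S = 1700/759 ≈ 2.240 in
Initial abstraction Ia = S/5 = (1700/759)/5 = 340/759 ≈ 0.448 in

S = 1700/759 in ≈ 2.240 in; Ia = 340/759 in ≈ 0.448 in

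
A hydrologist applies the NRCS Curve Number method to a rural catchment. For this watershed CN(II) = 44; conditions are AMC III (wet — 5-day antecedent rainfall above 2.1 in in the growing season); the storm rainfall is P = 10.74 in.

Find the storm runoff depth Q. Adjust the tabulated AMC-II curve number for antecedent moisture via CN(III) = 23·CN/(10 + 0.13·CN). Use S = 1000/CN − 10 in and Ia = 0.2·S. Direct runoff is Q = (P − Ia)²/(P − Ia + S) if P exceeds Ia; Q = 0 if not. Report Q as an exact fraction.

Adjust CN=44 to AMC III: 23·44/(10 + 0.13·44) → 1012 ÷ (393/25) = 25300/393 ≈ 64.377
Retention S: 1000/CN − 10 with CN=64.377 → S = 1400/253 ≈ 5.534 in
Ia = 0.2S: 0.2·5.534 = 1.107 in (exactly 280/253)
Excess rainfall: 10.740 − 1.107 = 9.633 in; P > Ia so Q > 0
Q = (121861/12650)²/((121861/12650) + 1400/253) = (14850103321/160022500)/(191861/12650) = 14850103321/2427041650 in ≈ 6.119 in

Q = 14850103321/2427041650 in ≈ 6.119 in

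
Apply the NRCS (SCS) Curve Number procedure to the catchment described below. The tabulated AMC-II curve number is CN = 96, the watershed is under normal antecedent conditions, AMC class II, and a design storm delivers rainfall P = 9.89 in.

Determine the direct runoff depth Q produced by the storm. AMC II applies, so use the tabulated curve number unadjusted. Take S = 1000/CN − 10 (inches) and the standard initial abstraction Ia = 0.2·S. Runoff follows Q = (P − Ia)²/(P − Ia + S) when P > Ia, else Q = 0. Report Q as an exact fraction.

AMC II — tabulated CN = 96 applies directly.
Retention S: 1000/CN − 10 with CN=96.000 → S = 5/12 ≈ 0.417 in
Ia = 0.2S: 0.2·0.417 = 0.083 in (exactly 1/12)
P − Ia = 9.890 − 0.083 = 1471/150 ≈ 9.807 in (> 0, runoff occurs)
Q = (1471/150)²/((1471/150) + 5/12) = (2163841/22500)/(3067/300) = 2163841/230025 in ≈ 9.407 in

Q = 2163841/230025 in ≈ 9.407 in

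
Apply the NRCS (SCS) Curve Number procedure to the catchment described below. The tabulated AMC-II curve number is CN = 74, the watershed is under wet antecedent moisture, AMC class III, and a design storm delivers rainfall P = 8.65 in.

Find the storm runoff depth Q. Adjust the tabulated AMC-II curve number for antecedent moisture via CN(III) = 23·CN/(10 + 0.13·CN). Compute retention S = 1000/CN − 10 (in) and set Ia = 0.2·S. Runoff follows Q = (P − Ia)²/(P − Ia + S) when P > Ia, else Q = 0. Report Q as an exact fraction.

Adjust CN=74 to AMC III: 23·74/(10 + 0.13·74) → 1702 ÷ (981/50) = 85100/981 ≈ 86.748
Retention S: 1000/CN − 10 with CN=86.748 → S = 1300/851 ≈ 1.528 in
Ia = 0.2S: 0.2·1.528 = 0.306 in (exactly 260/851)
Excess rainfall: 8.650 − 0.306 = 8.344 in; P > Ia so Q > 0
Runoff Q = (P−Ia)²/(P−Ia+S) = (8.344)²/(8.344+1.528) = 20170532529/2859751460 ≈ 7.053 in

Q = 20170532529/2859751460 in ≈ 7.053 in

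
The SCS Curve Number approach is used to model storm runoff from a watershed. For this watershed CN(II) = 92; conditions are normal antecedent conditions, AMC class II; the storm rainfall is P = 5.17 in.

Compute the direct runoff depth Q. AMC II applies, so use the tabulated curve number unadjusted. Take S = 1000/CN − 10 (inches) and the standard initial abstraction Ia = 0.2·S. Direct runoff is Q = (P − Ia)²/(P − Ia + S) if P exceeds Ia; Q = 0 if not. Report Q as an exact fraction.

AMC II — tabulated CN = 92 applies directly.
S = 1000/92 − 10 = 20/23 in ≈ 0.870 in
Ia = 0.2·(20/23) = 4/23 in ≈ 0.174 in
Excess rainfall: 5.170 − 0.174 = 4.996 in; P > Ia so Q > 0
Runoff Q = (P−Ia)²/(P−Ia+S) = (4.996)²/(4.996+0.870) = 132043081/31029300 ≈ 4.255 in

Q = 132043081/31029300 in ≈ 4.255 in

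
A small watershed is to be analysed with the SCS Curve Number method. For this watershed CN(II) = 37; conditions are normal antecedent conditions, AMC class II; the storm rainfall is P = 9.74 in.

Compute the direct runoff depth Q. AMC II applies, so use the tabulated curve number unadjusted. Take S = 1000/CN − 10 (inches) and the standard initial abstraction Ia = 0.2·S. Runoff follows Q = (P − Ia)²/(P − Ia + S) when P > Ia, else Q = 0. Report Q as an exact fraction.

AMC II — tabulated CN = 37 applies directly.
Max retention: S = 1000/37 − 10 = 630/37 in (≈ 17.027 in)
Initial abstraction Ia = S/5 = (630/37)/5 = 126/37 ≈ 3.405 in
P − Ia = 9.740 − 3.405 = 11719/1850 ≈ 6.335 in (> 0, runoff occurs)
Q: (11719/1850)² ÷ (43219/1850) = 137334961/79955150 in (≈ 1.718 in)

Q = 137334961/79955150 in ≈ 1.718 in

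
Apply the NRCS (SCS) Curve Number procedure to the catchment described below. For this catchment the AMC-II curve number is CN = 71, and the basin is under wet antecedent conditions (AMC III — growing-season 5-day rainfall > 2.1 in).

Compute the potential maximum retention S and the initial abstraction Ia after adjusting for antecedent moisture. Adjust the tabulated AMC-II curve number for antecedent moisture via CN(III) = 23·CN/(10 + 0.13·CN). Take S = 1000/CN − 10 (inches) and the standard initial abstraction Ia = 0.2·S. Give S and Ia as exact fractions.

S = 2900/1633 in ≈ 1.776 in; Ia = 580/1633 in ≈ 0.355 in

Adjust CN=71 to AMC III: 23·71/(10 + 0.13·71) → 1633 ÷ (1923/100) = 163300/1923 ≈ 84.919
Max retention: S = 1000/(163300/1923) − 10 = 2900/1633 in (≈ 1.776 in)
Ia = 0.2·(2900/1633) = 580/1633 in ≈ 0.355 in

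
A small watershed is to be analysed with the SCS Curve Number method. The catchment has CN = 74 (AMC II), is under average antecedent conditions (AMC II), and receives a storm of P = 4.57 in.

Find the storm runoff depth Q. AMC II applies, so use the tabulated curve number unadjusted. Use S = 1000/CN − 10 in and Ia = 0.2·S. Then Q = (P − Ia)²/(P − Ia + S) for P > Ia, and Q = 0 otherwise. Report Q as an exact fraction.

AMC II — tabulated CN = 74 applies directly.
Retention S: 1000/CN − 10 with CN=74.000 → S = 130/37 ≈ 3.514 in
Ia = 0.2S: 0.2·3.514 = 0.703 in (exactly 26/37)
Excess rainfall: 4.570 − 0.703 = 3.867 in; P > Ia so Q > 0
Runoff Q = (P−Ia)²/(P−Ia+S) = (3.867)²/(3.867+3.514) = 204747481/101043300 ≈ 2.026 in

Q = 204747481/101043300 in ≈ 2.026 in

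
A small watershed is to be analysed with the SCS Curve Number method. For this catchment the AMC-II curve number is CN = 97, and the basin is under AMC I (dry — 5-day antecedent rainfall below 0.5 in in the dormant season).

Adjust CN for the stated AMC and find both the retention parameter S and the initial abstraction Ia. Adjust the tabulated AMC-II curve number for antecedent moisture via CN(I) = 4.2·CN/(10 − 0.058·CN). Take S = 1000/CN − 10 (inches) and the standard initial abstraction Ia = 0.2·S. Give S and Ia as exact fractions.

Adjust CN=97 to AMC I: 4.2·97/(10 − 0.058·97) → (2037/5) ÷ (2187/500) = 67900/729 ≈ 93.141
Retention S: 1000/CN − 10 with CN=93.141 → S = 500/679 ≈ 0.736 in
Ia = 0.2·(500/679) = 100/679 in ≈ 0.147 in

S = 500/679 in ≈ 0.736 in; Ia = 100/679 in ≈ 0.147 in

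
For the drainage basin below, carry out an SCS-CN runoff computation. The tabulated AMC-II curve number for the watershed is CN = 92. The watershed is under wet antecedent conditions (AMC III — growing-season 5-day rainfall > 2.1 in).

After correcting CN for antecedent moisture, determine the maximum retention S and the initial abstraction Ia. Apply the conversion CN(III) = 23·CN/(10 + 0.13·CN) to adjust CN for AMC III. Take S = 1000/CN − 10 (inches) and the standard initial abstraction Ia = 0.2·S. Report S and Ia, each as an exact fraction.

Wet (AMC III): CN(III) = 23·92/(10 + 0.13·92) = 2116/(549/25) = 52900/549 ≈ 96.357
S = 1000/(52900/549) − 10 = 200/529 in ≈ 0.378 in
Ia = 0.2S: 0.2·0.378 = 0.076 in (exactly 40/529)

S = 200/529 in ≈ 0.378 in; Ia = 40/529 in ≈ 0.076 in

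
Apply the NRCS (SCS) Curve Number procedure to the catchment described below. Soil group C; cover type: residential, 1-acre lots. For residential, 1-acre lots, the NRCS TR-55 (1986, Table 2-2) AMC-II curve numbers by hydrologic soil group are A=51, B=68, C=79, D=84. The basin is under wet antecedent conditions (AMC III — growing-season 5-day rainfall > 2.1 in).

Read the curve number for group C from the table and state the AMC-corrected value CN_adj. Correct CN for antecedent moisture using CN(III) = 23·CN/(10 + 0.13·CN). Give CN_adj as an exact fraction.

NRCS table: residential, 1-acre lots, soil group C → CN(II) = 79
Wet (AMC III): CN(III) = 23·79/(10 + 0.13·79) = 1817/(2027/100) = 181700/2027 ≈ 89.640

CN_adj = 181700/2027 ≈ 89.640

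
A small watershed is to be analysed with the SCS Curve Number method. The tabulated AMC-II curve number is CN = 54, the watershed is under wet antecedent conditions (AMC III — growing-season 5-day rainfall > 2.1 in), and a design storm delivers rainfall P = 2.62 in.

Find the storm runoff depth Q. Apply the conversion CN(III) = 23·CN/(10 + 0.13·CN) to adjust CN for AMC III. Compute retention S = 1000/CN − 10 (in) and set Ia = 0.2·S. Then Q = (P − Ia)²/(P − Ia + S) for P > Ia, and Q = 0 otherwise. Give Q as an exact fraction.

Q = 6436369/10174950 in ≈ 0.633 in

Wet (AMC III): CN(III) = 23·54/(10 + 0.13·54) = 1242/(851/50) = 2700/37 ≈ 72.973
Retention S: 1000/CN − 10 with CN=72.973 → S = 100/27 ≈ 3.704 in
Ia = 0.2S: 0.2·3.704 = 0.741 in (exactly 20/27)
P − Ia = 2.620 − 0.741 = 2537/1350 ≈ 1.879 in (> 0, runoff occurs)
Runoff Q = (P−Ia)²/(P−Ia+S) = (1.879)²/(1.879+3.704) = 6436369/10174950 ≈ 0.633 in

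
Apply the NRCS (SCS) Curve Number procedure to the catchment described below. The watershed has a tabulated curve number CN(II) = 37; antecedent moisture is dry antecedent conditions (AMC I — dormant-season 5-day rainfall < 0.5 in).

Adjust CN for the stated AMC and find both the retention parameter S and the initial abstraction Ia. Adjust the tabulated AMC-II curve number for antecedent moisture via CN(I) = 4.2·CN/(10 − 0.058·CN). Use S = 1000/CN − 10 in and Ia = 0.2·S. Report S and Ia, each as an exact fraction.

S = 1500/37 in ≈ 40.541 in; Ia = 300/37 in ≈ 8.108 in

Adjust CN=37 to AMC I: 4.2·37/(10 − 0.058·37) → (777/5) ÷ (3927/500) = 3700/187 ≈ 19.786
S = 1000/(3700/187) − 10 = 1500/37 in ≈ 40.541 in
Ia = 0.2S: 0.2·40.541 = 8.108 in (exactly 300/37)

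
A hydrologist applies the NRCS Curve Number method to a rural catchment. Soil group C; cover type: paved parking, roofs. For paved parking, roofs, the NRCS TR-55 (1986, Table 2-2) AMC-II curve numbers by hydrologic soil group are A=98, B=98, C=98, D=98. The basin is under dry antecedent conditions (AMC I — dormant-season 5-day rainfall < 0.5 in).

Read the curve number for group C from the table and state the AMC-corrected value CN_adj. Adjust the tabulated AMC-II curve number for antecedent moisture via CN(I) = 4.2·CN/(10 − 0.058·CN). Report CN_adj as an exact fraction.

NRCS table: paved parking, roofs, soil group C → CN(II) = 98
Dry (AMC I): CN(I) = 4.2·98/(10 − 0.058·98) = (2058/5)/(1079/250) = 102900/1079 ≈ 95.366

CN_adj = 102900/1079 ≈ 95.366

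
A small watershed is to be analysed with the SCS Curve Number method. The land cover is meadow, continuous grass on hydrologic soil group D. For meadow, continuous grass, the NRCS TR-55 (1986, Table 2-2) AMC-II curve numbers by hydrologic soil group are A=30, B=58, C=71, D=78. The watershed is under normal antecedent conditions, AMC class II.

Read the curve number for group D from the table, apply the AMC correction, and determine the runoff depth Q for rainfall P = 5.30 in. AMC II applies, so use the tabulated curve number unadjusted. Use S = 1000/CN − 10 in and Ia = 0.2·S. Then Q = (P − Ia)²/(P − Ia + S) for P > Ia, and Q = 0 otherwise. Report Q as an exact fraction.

NRCS table: meadow, continuous grass, soil group D → CN(II) = 78
AMC II — tabulated CN = 78 applies directly.
S = 1000/78 − 10 = 110/39 in ≈ 2.821 in
Ia = 0.2S: 0.2·2.821 = 0.564 in (exactly 22/39)
Excess rainfall: 5.300 − 0.564 = 4.736 in; P > Ia so Q > 0
Q = (1847/390)²/((1847/390) + 110/39) = (3411409/152100)/(2947/390) = 3411409/1149330 in ≈ 2.968 in

Q = 3411409/1149330 in ≈ 2.968 in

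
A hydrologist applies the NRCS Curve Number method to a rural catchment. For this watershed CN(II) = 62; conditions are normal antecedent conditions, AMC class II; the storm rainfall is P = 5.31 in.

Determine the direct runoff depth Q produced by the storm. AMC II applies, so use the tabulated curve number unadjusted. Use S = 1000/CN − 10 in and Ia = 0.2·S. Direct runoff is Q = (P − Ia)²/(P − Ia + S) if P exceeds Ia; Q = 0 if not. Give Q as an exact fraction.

Average conditions: CN = 62 (no AMC adjustment).
Retention S: 1000/CN − 10 with CN=62.000 → S = 190/31 ≈ 6.129 in
Ia = 0.2·(190/31) = 38/31 in ≈ 1.226 in
Excess rainfall: 5.310 − 1.226 = 4.084 in; P > Ia so Q > 0
Runoff Q = (P−Ia)²/(P−Ia+S) = (4.084)²/(4.084+6.129) = 160300921/98149100 ≈ 1.633 in

Q = 160300921/98149100 in ≈ 1.633 in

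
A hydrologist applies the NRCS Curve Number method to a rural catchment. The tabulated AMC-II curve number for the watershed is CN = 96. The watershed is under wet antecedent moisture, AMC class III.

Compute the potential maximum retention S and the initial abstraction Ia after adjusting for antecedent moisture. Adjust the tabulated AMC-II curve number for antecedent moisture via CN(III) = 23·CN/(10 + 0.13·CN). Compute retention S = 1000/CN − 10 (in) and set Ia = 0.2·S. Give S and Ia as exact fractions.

Adjust CN=96 to AMC III: 23·96/(10 + 0.13·96) → 2208 ÷ (562/25) = 27600/281 ≈ 98.221
S = 1000/(27600/281) − 10 = 25/138 in ≈ 0.181 in
Ia = 0.2S: 0.2·0.181 = 0.036 in (exactly 5/138)

S = 25/138 in ≈ 0.181 in; Ia = 5/138 in ≈ 0.036 in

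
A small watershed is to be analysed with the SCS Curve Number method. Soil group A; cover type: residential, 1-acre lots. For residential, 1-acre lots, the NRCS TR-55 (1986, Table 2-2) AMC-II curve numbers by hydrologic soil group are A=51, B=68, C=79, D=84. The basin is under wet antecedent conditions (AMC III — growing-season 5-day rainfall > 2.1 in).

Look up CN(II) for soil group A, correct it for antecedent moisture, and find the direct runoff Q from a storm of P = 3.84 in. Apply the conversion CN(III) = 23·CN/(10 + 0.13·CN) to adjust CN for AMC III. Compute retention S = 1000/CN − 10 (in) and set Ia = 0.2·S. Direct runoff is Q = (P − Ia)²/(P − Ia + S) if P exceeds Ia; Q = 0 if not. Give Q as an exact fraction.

NRCS table: residential, 1-acre lots, soil group A → CN(II) = 51
CN(III) from CN(II)=51: (23·51)/(10 + 0.13·51) = 117300/1663 ≈ 70.535
Max retention: S = 1000/(117300/1663) − 10 = 4900/1173 in (≈ 4.177 in)
Initial abstraction Ia = S/5 = (4900/1173)/5 = 980/1173 ≈ 0.835 in
Excess rainfall: 3.840 − 0.835 = 3.005 in; P > Ia so Q > 0
Runoff Q = (P−Ia)²/(P−Ia+S) = (3.005)²/(3.005+4.177) = 485188729/386004975 ≈ 1.257 in

Q = 485188729/386004975 in ≈ 1.257 in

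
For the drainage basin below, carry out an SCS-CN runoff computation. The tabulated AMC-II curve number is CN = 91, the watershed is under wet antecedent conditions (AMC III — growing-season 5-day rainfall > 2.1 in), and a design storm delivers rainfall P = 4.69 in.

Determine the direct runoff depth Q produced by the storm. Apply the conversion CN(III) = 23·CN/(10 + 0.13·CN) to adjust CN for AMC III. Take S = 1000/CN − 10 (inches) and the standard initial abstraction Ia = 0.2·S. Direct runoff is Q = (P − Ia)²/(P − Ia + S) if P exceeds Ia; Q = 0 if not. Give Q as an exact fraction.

CN(III) from CN(II)=91: (23·91)/(10 + 0.13·91) = 209300/2183 ≈ 95.877
Retention S: 1000/CN − 10 with CN=95.877 → S = 900/2093 ≈ 0.430 in
Ia = 0.2·(900/2093) = 180/2093 in ≈ 0.086 in
Excess rainfall: 4.690 − 0.086 = 4.604 in; P > Ia so Q > 0
Q: (963617/209300)² ÷ (1053617/209300) = 928557722689/220522038100 in (≈ 4.211 in)

Q = 928557722689/220522038100 in ≈ 4.211 in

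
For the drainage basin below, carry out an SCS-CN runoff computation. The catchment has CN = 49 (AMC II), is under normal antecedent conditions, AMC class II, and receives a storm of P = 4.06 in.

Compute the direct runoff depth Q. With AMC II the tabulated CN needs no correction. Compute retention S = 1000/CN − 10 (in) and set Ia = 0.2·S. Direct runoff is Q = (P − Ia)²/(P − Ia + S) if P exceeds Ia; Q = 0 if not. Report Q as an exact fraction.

Q = 23493409/74350150 in ≈ 0.316 in

CN(II) = 49; AMC II needs no correction.
Max retention: S = 1000/49 − 10 = 510/49 in (≈ 10.408 in)
Ia = 0.2S: 0.2·10.408 = 2.082 in (exactly 102/49)
Since P=4.060 > Ia=2.082: effective rainfall P−Ia = 4847/2450 in
Q: (4847/2450)² ÷ (30347/2450) = 23493409/74350150 in (≈ 0.316 in)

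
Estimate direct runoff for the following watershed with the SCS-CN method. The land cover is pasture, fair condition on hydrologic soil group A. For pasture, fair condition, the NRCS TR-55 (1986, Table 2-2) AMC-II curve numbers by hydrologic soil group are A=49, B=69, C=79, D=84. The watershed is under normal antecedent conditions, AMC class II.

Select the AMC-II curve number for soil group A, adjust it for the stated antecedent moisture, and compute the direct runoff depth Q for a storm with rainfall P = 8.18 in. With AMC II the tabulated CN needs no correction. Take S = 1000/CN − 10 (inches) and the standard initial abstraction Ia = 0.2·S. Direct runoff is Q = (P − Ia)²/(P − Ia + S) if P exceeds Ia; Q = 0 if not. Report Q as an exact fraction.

NRCS table: pasture, fair condition, soil group A → CN(II) = 49
AMC II — tabulated CN = 49 applies directly.
Retention S: 1000/CN − 10 with CN=49.000 → S = 510/49 ≈ 10.408 in
Ia = 0.2·(510/49) = 102/49 in ≈ 2.082 in
P − Ia = 8.180 − 2.082 = 14941/2450 ≈ 6.098 in (> 0, runoff occurs)
Q: (14941/2450)² ÷ (40441/2450) = 223233481/99080450 in (≈ 2.253 in)

Q = 223233481/99080450 in ≈ 2.253 in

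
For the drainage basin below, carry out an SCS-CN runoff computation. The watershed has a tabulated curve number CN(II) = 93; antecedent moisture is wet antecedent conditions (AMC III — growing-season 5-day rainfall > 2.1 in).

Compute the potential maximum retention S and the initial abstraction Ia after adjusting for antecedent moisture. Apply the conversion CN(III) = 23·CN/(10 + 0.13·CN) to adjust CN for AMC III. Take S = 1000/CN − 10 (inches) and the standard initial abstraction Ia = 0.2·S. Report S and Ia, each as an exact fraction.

CN(III) from CN(II)=93: (23·93)/(10 + 0.13·93) = 213900/2209 ≈ 96.831
Retention S: 1000/CN − 10 with CN=96.831 → S = 700/2139 ≈ 0.327 in
Initial abstraction Ia = S/5 = (700/2139)/5 = 140/2139 ≈ 0.065 in

S = 700/2139 in ≈ 0.327 in; Ia = 140/2139 in ≈ 0.065 in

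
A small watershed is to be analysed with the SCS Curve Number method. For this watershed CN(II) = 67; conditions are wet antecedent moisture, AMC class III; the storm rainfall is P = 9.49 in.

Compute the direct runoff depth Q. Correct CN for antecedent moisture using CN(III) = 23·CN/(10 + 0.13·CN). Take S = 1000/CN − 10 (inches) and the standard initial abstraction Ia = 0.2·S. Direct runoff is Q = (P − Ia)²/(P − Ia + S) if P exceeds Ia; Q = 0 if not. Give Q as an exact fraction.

Q = 1949958095281/266039626900 in ≈ 7.330 in

Wet (AMC III): CN(III) = 23·67/(10 + 0.13·67) = 1541/(1871/100) = 154100/1871 ≈ 82.362
Max retention: S = 1000/(154100/1871) − 10 = 3300/1541 in (≈ 2.141 in)
Initial abstraction Ia = S/5 = (3300/1541)/5 = 660/1541 ≈ 0.428 in
Since P=9.490 > Ia=0.428: effective rainfall P−Ia = 1396409/154100 in
Runoff Q = (P−Ia)²/(P−Ia+S) = (9.062)²/(9.062+2.141) = 1949958095281/266039626900 ≈ 7.330 in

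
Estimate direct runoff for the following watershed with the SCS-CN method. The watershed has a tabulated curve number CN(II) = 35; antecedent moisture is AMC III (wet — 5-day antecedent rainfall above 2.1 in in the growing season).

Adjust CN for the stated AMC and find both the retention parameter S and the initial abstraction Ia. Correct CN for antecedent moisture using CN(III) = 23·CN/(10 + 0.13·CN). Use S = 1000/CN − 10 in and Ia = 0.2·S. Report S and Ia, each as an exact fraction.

Adjust CN=35 to AMC III: 23·35/(10 + 0.13·35) → 805 ÷ (291/20) = 16100/291 ≈ 55.326
Retention S: 1000/CN − 10 with CN=55.326 → S = 1300/161 ≈ 8.075 in
Ia = 0.2·(1300/161) = 260/161 in ≈ 1.615 in

S = 1300/161 in ≈ 8.075 in; Ia = 260/161 in ≈ 1.615 in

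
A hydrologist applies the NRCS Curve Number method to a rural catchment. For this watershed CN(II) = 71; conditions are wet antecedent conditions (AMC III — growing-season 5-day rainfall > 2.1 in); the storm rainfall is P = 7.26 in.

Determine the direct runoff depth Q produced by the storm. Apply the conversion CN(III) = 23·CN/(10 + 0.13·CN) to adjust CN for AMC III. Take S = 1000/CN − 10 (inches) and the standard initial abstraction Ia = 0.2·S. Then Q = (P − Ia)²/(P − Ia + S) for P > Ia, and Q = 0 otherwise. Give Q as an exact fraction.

CN(III) from CN(II)=71: (23·71)/(10 + 0.13·71) = 163300/1923 ≈ 84.919
S = 1000/(163300/1923) − 10 = 2900/1633 in ≈ 1.776 in
Initial abstraction Ia = S/5 = (2900/1633)/5 = 580/1633 ≈ 0.355 in
Excess rainfall: 7.260 − 0.355 = 6.905 in; P > Ia so Q > 0
Q: (563779/81650)² ÷ (708779/81650) = 317846760841/57871805350 in (≈ 5.492 in)

Q = 317846760841/57871805350 in ≈ 5.492 in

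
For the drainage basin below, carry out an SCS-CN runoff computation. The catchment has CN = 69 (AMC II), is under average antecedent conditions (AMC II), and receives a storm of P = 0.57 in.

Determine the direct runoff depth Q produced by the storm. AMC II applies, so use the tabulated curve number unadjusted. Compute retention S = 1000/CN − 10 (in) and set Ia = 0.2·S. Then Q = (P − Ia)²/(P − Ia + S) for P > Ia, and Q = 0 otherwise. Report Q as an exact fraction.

Q = 0 in ≈ 0.000 in

AMC II — tabulated CN = 69 applies directly.
S = 1000/69 − 10 = 310/69 in ≈ 4.493 in
Ia = 0.2S: 0.2·4.493 = 0.899 in (exactly 62/69)
P = 0.570 ≤ Ia = 0.899 in: entire storm abstracted, Q = 0.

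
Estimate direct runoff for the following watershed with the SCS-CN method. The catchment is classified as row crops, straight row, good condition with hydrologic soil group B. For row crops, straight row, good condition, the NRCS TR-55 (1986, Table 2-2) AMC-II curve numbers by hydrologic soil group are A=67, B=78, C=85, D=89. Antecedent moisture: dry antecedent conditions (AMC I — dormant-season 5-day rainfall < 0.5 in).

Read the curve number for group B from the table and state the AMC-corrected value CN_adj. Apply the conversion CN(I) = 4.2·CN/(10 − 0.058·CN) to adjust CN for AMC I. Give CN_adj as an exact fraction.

CN_adj = 81900/1369 ≈ 59.825

NRCS table: row crops, straight row, good condition, soil group B → CN(II) = 78
Adjust CN=78 to AMC I: 4.2·78/(10 − 0.058·78) → (1638/5) ÷ (1369/250) = 81900/1369 ≈ 59.825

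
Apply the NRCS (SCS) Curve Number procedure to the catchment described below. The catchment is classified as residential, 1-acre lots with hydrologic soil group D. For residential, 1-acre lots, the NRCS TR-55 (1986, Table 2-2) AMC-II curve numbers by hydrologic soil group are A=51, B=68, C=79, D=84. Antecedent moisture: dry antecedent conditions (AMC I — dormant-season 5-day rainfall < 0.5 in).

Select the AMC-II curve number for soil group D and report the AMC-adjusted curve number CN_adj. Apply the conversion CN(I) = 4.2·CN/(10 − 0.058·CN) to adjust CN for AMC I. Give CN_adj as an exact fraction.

CN_adj = 44100/641 ≈ 68.799

NRCS table: residential, 1-acre lots, soil group D → CN(II) = 84
CN(I) from CN(II)=84: (4.2·84)/(10 − 0.058·84) = 44100/641 ≈ 68.799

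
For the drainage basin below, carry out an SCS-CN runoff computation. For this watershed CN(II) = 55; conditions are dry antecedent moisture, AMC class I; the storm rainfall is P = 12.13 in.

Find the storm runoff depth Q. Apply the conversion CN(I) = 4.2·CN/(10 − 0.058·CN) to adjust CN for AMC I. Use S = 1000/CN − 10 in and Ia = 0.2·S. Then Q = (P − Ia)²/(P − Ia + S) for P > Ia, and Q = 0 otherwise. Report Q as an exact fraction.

Q = 4019686801/1643187700 in ≈ 2.446 in

Dry (AMC I): CN(I) = 4.2·55/(10 − 0.058·55) = 231/(681/100) = 7700/227 ≈ 33.921
Retention S: 1000/CN − 10 with CN=33.921 → S = 1500/77 ≈ 19.481 in
Ia = 0.2·(1500/77) = 300/77 in ≈ 3.896 in
P − Ia = 12.130 − 3.896 = 63401/7700 ≈ 8.234 in (> 0, runoff occurs)
Q: (63401/7700)² ÷ (213401/7700) = 4019686801/1643187700 in (≈ 2.446 in)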